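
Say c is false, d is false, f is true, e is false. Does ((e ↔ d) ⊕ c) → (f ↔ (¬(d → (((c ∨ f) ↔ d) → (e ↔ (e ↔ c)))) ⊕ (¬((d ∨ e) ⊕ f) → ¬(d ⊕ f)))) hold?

T

Substituting c=F, d=F, f=T, e=F:
e ↔ d = F ↔ F = T
(e ↔ d) ⊕ c = T ⊕ F = T
c ∨ f = F ∨ T = T
(c ∨ f) ↔ d = T ↔ F = F
e ↔ c = F ↔ F = T
e ↔ (e ↔ c) = F ↔ T = F
((c ∨ f) ↔ d) → (e ↔ (e ↔ c)) = F → F = T
d → (((c ∨ f) ↔ d) → (e ↔ (e ↔ c))) = F → T = T
¬(d → (((c ∨ f) ↔ d) → (e ↔ (e ↔ c)))) = ¬T = F
d ∨ e = F ∨ F = F
(d ∨ e) ⊕ f = F ⊕ T = T
¬((d ∨ e) ⊕ f) = ¬T = F
d ⊕ f = F ⊕ T = T
¬(d ⊕ f) = ¬T = F
¬((d ∨ e) ⊕ f) → ¬(d ⊕ f) = F → F = T
¬(d → (((c ∨ f) ↔ d) → (e ↔ (e ↔ c)))) ⊕ (¬((d ∨ e) ⊕ f) → ¬(d ⊕ f)) = F ⊕ T = T
f ↔ (¬(d → (((c ∨ f) ↔ d) → (e ↔ (e ↔ c)))) ⊕ (¬((d ∨ e) ⊕ f) → ¬(d ⊕ f))) = T ↔ T = T
((e ↔ d) ⊕ c) → (f ↔ (¬(d → (((c ∨ f) ↔ d) → (e ↔ (e ↔ c)))) ⊕ (¬((d ∨ e) ⊕ f) → ¬(d ⊕ f)))) = T → T = T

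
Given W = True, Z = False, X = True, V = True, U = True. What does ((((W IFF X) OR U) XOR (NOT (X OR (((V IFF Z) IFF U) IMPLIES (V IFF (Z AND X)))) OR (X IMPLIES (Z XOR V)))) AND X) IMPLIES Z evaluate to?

True

Substituting W=True, Z=False, X=True, V=True, U=True:
W IFF X = True IFF True = True
(W IFF X) OR U = True OR True = True
V IFF Z = True IFF False = False
(V IFF Z) IFF U = False IFF True = False
Z AND X = False AND True = False
V IFF (Z AND X) = True IFF False = False
((V IFF Z) IFF U) IMPLIES (V IFF (Z AND X)) = False IMPLIES False = True
X OR (((V IFF Z) IFF U) IMPLIES (V IFF (Z AND X))) = True OR True = True
NOT (X OR (((V IFF Z) IFF U) IMPLIES (V IFF (Z AND X)))) = NOT True = False
Z XOR V = False XOR True = True
X IMPLIES (Z XOR V) = True IMPLIES True = True
NOT (X OR (((V IFF Z) IFF U) IMPLIES (V IFF (Z AND X)))) OR (X IMPLIES (Z XOR V)) = False OR True = True
((W IFF X) OR U) XOR (NOT (X OR (((V IFF Z) IFF U) IMPLIES (V IFF (Z AND X)))) OR (X IMPLIES (Z XOR V))) = True XOR True = False
(((W IFF X) OR U) XOR (NOT (X OR (((V IFF Z) IFF U) IMPLIES (V IFF (Z AND X)))) OR (X IMPLIES (Z XOR V)))) AND X = False AND True = False
((((W IFF X) OR U) XOR (NOT (X OR (((V IFF Z) IFF U) IMPLIES (V IFF (Z AND X)))) OR (X IMPLIES (Z XOR V)))) AND X) IMPLIES Z = False IMPLIES False = True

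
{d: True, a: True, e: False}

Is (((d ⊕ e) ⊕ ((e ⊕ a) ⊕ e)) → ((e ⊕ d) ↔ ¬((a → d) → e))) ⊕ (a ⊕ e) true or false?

False

d ⊕ e = True ⊕ False = True
e ⊕ a = False ⊕ True = True
(e ⊕ a) ⊕ e = True ⊕ False = True
(d ⊕ e) ⊕ ((e ⊕ a) ⊕ e) = True ⊕ True = False
e ⊕ d = False ⊕ True = True
a → d = True → True = True
(a → d) → e = True → False = False
¬((a → d) → e) = ¬False = True
(e ⊕ d) ↔ ¬((a → d) → e) = True ↔ True = True
((d ⊕ e) ⊕ ((e ⊕ a) ⊕ e)) → ((e ⊕ d) ↔ ¬((a → d) → e)) = False → True = True
a ⊕ e = True ⊕ False = True
(((d ⊕ e) ⊕ ((e ⊕ a) ⊕ e)) → ((e ⊕ d) ↔ ¬((a → d) → e))) ⊕ (a ⊕ e) = True ⊕ True = False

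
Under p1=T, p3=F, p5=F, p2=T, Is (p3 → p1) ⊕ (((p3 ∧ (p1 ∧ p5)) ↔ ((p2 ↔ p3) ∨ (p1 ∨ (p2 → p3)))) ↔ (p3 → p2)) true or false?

p3 → p1 = F → T = T
p1 ∧ p5 = T ∧ F = F
p3 ∧ (p1 ∧ p5) = F ∧ F = F
p2 ↔ p3 = T ↔ F = F
p2 → p3 = T → F = F
p1 ∨ (p2 → p3) = T ∨ F = T
(p2 ↔ p3) ∨ (p1 ∨ (p2 → p3)) = F ∨ T = T
(p3 ∧ (p1 ∧ p5)) ↔ ((p2 ↔ p3) ∨ (p1 ∨ (p2 → p3))) = F ↔ T = F
p3 → p2 = F → T = T
((p3 ∧ (p1 ∧ p5)) ↔ ((p2 ↔ p3) ∨ (p1 ∨ (p2 → p3)))) ↔ (p3 → p2) = F ↔ T = F
(p3 → p1) ⊕ (((p3 ∧ (p1 ∧ p5)) ↔ ((p2 ↔ p3) ∨ (p1 ∨ (p2 → p3)))) ↔ (p3 → p2)) = T ⊕ F = T

T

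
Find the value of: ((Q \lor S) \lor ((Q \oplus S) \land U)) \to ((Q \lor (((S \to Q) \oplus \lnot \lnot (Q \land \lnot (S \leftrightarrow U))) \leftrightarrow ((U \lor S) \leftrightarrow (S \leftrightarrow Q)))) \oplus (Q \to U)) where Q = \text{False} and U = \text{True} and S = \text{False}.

\text{True}

Substituting Q=\text{False}, U=\text{True}, S=\text{False}:
Q \lor S = \text{False} \lor \text{False} = \text{False}
Q \oplus S = \text{False} \oplus \text{False} = \text{False}
(Q \oplus S) \land U = \text{False} \land \text{True} = \text{False}
(Q \lor S) \lor ((Q \oplus S) \land U) = \text{False} \lor \text{False} = \text{False}
S \to Q = \text{False} \to \text{False} = \text{True}
S \leftrightarrow U = \text{False} \leftrightarrow \text{True} = \text{False}
\lnot (S \leftrightarrow U) = \lnot \text{False} = \text{True}
Q \land \lnot (S \leftrightarrow U) = \text{False} \land \text{True} = \text{False}
\lnot (Q \land \lnot (S \leftrightarrow U)) = \lnot \text{False} = \text{True}
\lnot \lnot (Q \land \lnot (S \leftrightarrow U)) = \lnot \text{True} = \text{False}
(S \to Q) \oplus \lnot \lnot (Q \land \lnot (S \leftrightarrow U)) = \text{True} \oplus \text{False} = \text{True}
U \lor S = \text{True} \lor \text{False} = \text{True}
S \leftrightarrow Q = \text{False} \leftrightarrow \text{False} = \text{True}
(U \lor S) \leftrightarrow (S \leftrightarrow Q) = \text{True} \leftrightarrow \text{True} = \text{True}
((S \to Q) \oplus \lnot \lnot (Q \land \lnot (S \leftrightarrow U))) \leftrightarrow ((U \lor S) \leftrightarrow (S \leftrightarrow Q)) = \text{True} \leftrightarrow \text{True} = \text{True}
Q \lor (((S \to Q) \oplus \lnot \lnot (Q \land \lnot (S \leftrightarrow U))) \leftrightarrow ((U \lor S) \leftrightarrow (S \leftrightarrow Q))) = \text{False} \lor \text{True} = \text{True}
Q \to U = \text{False} \to \text{True} = \text{True}
(Q \lor (((S \to Q) \oplus \lnot \lnot (Q \land \lnot (S \leftrightarrow U))) \leftrightarrow ((U \lor S) \leftrightarrow (S \leftrightarrow Q)))) \oplus (Q \to U) = \text{True} \oplus \text{True} = \text{False}
((Q \lor S) \lor ((Q \oplus S) \land U)) \to ((Q \lor (((S \to Q) \oplus \lnot \lnot (Q \land \lnot (S \leftrightarrow U))) \leftrightarrow ((U \lor S) \leftrightarrow (S \leftrightarrow Q)))) \oplus (Q \to U)) = \text{False} \to \text{False} = \text{True}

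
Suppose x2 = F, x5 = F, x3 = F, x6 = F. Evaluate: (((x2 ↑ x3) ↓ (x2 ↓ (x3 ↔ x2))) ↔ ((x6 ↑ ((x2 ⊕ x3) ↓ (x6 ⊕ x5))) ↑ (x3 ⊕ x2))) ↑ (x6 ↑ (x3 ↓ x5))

Substituting x2=F, x5=F, x3=F, x6=F:
x2 ↑ x3 = F ↑ F = T
x3 ↔ x2 = F ↔ F = T
x2 ↓ (x3 ↔ x2) = F ↓ T = F
(x2 ↑ x3) ↓ (x2 ↓ (x3 ↔ x2)) = T ↓ F = F
x2 ⊕ x3 = F ⊕ F = F
x6 ⊕ x5 = F ⊕ F = F
(x2 ⊕ x3) ↓ (x6 ⊕ x5) = F ↓ F = T
x6 ↑ ((x2 ⊕ x3) ↓ (x6 ⊕ x5)) = F ↑ T = T
x3 ⊕ x2 = F ⊕ F = F
(x6 ↑ ((x2 ⊕ x3) ↓ (x6 ⊕ x5))) ↑ (x3 ⊕ x2) = T ↑ F = T
((x2 ↑ x3) ↓ (x2 ↓ (x3 ↔ x2))) ↔ ((x6 ↑ ((x2 ⊕ x3) ↓ (x6 ⊕ x5))) ↑ (x3 ⊕ x2)) = F ↔ T = F
x3 ↓ x5 = F ↓ F = T
x6 ↑ (x3 ↓ x5) = F ↑ T = T
(((x2 ↑ x3) ↓ (x2 ↓ (x3 ↔ x2))) ↔ ((x6 ↑ ((x2 ⊕ x3) ↓ (x6 ⊕ x5))) ↑ (x3 ⊕ x2))) ↑ (x6 ↑ (x3 ↓ x5)) = F ↑ T = T

T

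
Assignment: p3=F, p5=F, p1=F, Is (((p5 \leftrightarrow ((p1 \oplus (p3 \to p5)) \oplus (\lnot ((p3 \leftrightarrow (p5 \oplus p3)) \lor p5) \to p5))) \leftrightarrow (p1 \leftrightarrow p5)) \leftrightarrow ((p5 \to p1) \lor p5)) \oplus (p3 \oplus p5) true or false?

p3 \to p5 = F \to F = T
p1 \oplus (p3 \to p5) = F \oplus T = T
p5 \oplus p3 = F \oplus F = F
p3 \leftrightarrow (p5 \oplus p3) = F \leftrightarrow F = T
(p3 \leftrightarrow (p5 \oplus p3)) \lor p5 = T \lor F = T
\lnot ((p3 \leftrightarrow (p5 \oplus p3)) \lor p5) = \lnot T = F
\lnot ((p3 \leftrightarrow (p5 \oplus p3)) \lor p5) \to p5 = F \to F = T
(p1 \oplus (p3 \to p5)) \oplus (\lnot ((p3 \leftrightarrow (p5 \oplus p3)) \lor p5) \to p5) = T \oplus T = F
p5 \leftrightarrow ((p1 \oplus (p3 \to p5)) \oplus (\lnot ((p3 \leftrightarrow (p5 \oplus p3)) \lor p5) \to p5)) = F \leftrightarrow F = T
p1 \leftrightarrow p5 = F \leftrightarrow F = T
(p5 \leftrightarrow ((p1 \oplus (p3 \to p5)) \oplus (\lnot ((p3 \leftrightarrow (p5 \oplus p3)) \lor p5) \to p5))) \leftrightarrow (p1 \leftrightarrow p5) = T \leftrightarrow T = T
p5 \to p1 = F \to F = T
(p5 \to p1) \lor p5 = T \lor F = T
((p5 \leftrightarrow ((p1 \oplus (p3 \to p5)) \oplus (\lnot ((p3 \leftrightarrow (p5 \oplus p3)) \lor p5) \to p5))) \leftrightarrow (p1 \leftrightarrow p5)) \leftrightarrow ((p5 \to p1) \lor p5) = T \leftrightarrow T = T
p3 \oplus p5 = F \oplus F = F
(((p5 \leftrightarrow ((p1 \oplus (p3 \to p5)) \oplus (\lnot ((p3 \leftrightarrow (p5 \oplus p3)) \lor p5) \to p5))) \leftrightarrow (p1 \leftrightarrow p5)) \leftrightarrow ((p5 \to p1) \lor p5)) \oplus (p3 \oplus p5) = T \oplus F = T

T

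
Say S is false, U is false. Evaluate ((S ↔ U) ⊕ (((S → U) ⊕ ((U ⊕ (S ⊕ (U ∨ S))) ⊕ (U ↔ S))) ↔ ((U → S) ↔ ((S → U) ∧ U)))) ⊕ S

F

S ↔ U = F ↔ F = T
S → U = F → F = T
U ∨ S = F ∨ F = F
S ⊕ (U ∨ S) = F ⊕ F = F
U ⊕ (S ⊕ (U ∨ S)) = F ⊕ F = F
U ↔ S = F ↔ F = T
(U ⊕ (S ⊕ (U ∨ S))) ⊕ (U ↔ S) = F ⊕ T = T
(S → U) ⊕ ((U ⊕ (S ⊕ (U ∨ S))) ⊕ (U ↔ S)) = T ⊕ T = F
U → S = F → F = T
S → U = F → F = T
(S → U) ∧ U = T ∧ F = F
(U → S) ↔ ((S → U) ∧ U) = T ↔ F = F
((S → U) ⊕ ((U ⊕ (S ⊕ (U ∨ S))) ⊕ (U ↔ S))) ↔ ((U → S) ↔ ((S → U) ∧ U)) = F ↔ F = T
(S ↔ U) ⊕ (((S → U) ⊕ ((U ⊕ (S ⊕ (U ∨ S))) ⊕ (U ↔ S))) ↔ ((U → S) ↔ ((S → U) ∧ U))) = T ⊕ T = F
((S ↔ U) ⊕ (((S → U) ⊕ ((U ⊕ (S ⊕ (U ∨ S))) ⊕ (U ↔ S))) ↔ ((U → S) ↔ ((S → U) ∧ U)))) ⊕ S = F ⊕ F = F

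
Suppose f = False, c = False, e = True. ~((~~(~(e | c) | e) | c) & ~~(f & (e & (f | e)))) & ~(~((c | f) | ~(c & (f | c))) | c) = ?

True

e | c = True | False = True
~(e | c) = ~True = False
~(e | c) | e = False | True = True
~(~(e | c) | e) = ~True = False
~~(~(e | c) | e) = ~False = True
~~(~(e | c) | e) | c = True | False = True
f | e = False | True = True
e & (f | e) = True & True = True
f & (e & (f | e)) = False & True = False
~(f & (e & (f | e))) = ~False = True
~~(f & (e & (f | e))) = ~True = False
(~~(~(e | c) | e) | c) & ~~(f & (e & (f | e))) = True & False = False
~((~~(~(e | c) | e) | c) & ~~(f & (e & (f | e)))) = ~False = True
c | f = False | False = False
f | c = False | False = False
c & (f | c) = False & False = False
~(c & (f | c)) = ~False = True
(c | f) | ~(c & (f | c)) = False | True = True
~((c | f) | ~(c & (f | c))) = ~True = False
~((c | f) | ~(c & (f | c))) | c = False | False = False
~(~((c | f) | ~(c & (f | c))) | c) = ~False = True
~((~~(~(e | c) | e) | c) & ~~(f & (e & (f | e)))) & ~(~((c | f) | ~(c & (f | c))) | c) = True & True = True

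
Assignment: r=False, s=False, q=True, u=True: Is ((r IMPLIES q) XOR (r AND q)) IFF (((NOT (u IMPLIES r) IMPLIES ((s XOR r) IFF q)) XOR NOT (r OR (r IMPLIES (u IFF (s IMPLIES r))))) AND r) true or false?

False

r IMPLIES q = False IMPLIES True = True
r AND q = False AND True = False
(r IMPLIES q) XOR (r AND q) = True XOR False = True
u IMPLIES r = True IMPLIES False = False
NOT (u IMPLIES r) = NOT False = True
s XOR r = False XOR False = False
(s XOR r) IFF q = False IFF True = False
NOT (u IMPLIES r) IMPLIES ((s XOR r) IFF q) = True IMPLIES False = False
s IMPLIES r = False IMPLIES False = True
u IFF (s IMPLIES r) = True IFF True = True
r IMPLIES (u IFF (s IMPLIES r)) = False IMPLIES True = True
r OR (r IMPLIES (u IFF (s IMPLIES r))) = False OR True = True
NOT (r OR (r IMPLIES (u IFF (s IMPLIES r)))) = NOT True = False
(NOT (u IMPLIES r) IMPLIES ((s XOR r) IFF q)) XOR NOT (r OR (r IMPLIES (u IFF (s IMPLIES r)))) = False XOR False = False
((NOT (u IMPLIES r) IMPLIES ((s XOR r) IFF q)) XOR NOT (r OR (r IMPLIES (u IFF (s IMPLIES r))))) AND r = False AND False = False
((r IMPLIES q) XOR (r AND q)) IFF (((NOT (u IMPLIES r) IMPLIES ((s XOR r) IFF q)) XOR NOT (r OR (r IMPLIES (u IFF (s IMPLIES r))))) AND r) = True IFF False = False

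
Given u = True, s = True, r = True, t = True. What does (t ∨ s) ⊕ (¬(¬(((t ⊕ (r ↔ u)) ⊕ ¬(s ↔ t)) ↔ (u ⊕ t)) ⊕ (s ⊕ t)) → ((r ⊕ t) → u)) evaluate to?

Substituting u=True, s=True, r=True, t=True:
t ∨ s = True ∨ True = True
r ↔ u = True ↔ True = True
t ⊕ (r ↔ u) = True ⊕ True = False
s ↔ t = True ↔ True = True
¬(s ↔ t) = ¬True = False
(t ⊕ (r ↔ u)) ⊕ ¬(s ↔ t) = False ⊕ False = False
u ⊕ t = True ⊕ True = False
((t ⊕ (r ↔ u)) ⊕ ¬(s ↔ t)) ↔ (u ⊕ t) = False ↔ False = True
¬(((t ⊕ (r ↔ u)) ⊕ ¬(s ↔ t)) ↔ (u ⊕ t)) = ¬True = False
s ⊕ t = True ⊕ True = False
¬(((t ⊕ (r ↔ u)) ⊕ ¬(s ↔ t)) ↔ (u ⊕ t)) ⊕ (s ⊕ t) = False ⊕ False = False
¬(¬(((t ⊕ (r ↔ u)) ⊕ ¬(s ↔ t)) ↔ (u ⊕ t)) ⊕ (s ⊕ t)) = ¬False = True
r ⊕ t = True ⊕ True = False
(r ⊕ t) → u = False → True = True
¬(¬(((t ⊕ (r ↔ u)) ⊕ ¬(s ↔ t)) ↔ (u ⊕ t)) ⊕ (s ⊕ t)) → ((r ⊕ t) → u) = True → True = True
(t ∨ s) ⊕ (¬(¬(((t ⊕ (r ↔ u)) ⊕ ¬(s ↔ t)) ↔ (u ⊕ t)) ⊕ (s ⊕ t)) → ((r ⊕ t) → u)) = True ⊕ True = False

False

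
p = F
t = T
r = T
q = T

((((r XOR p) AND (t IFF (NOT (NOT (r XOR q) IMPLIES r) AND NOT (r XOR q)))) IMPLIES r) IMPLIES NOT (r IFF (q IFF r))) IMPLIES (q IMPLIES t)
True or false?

T

Substituting p=F, t=T, r=T, q=T:
r XOR p = T XOR F = T
r XOR q = T XOR T = F
NOT (r XOR q) = NOT F = T
NOT (r XOR q) IMPLIES r = T IMPLIES T = T
NOT (NOT (r XOR q) IMPLIES r) = NOT T = F
r XOR q = T XOR T = F
NOT (r XOR q) = NOT F = T
NOT (NOT (r XOR q) IMPLIES r) AND NOT (r XOR q) = F AND T = F
t IFF (NOT (NOT (r XOR q) IMPLIES r) AND NOT (r XOR q)) = T IFF F = F
(r XOR p) AND (t IFF (NOT (NOT (r XOR q) IMPLIES r) AND NOT (r XOR q))) = T AND F = F
((r XOR p) AND (t IFF (NOT (NOT (r XOR q) IMPLIES r) AND NOT (r XOR q)))) IMPLIES r = F IMPLIES T = T
q IFF r = T IFF T = T
r IFF (q IFF r) = T IFF T = T
NOT (r IFF (q IFF r)) = NOT T = F
(((r XOR p) AND (t IFF (NOT (NOT (r XOR q) IMPLIES r) AND NOT (r XOR q)))) IMPLIES r) IMPLIES NOT (r IFF (q IFF r)) = T IMPLIES F = F
q IMPLIES t = T IMPLIES T = T
((((r XOR p) AND (t IFF (NOT (NOT (r XOR q) IMPLIES r) AND NOT (r XOR q)))) IMPLIES r) IMPLIES NOT (r IFF (q IFF r))) IMPLIES (q IMPLIES t) = F IMPLIES T = T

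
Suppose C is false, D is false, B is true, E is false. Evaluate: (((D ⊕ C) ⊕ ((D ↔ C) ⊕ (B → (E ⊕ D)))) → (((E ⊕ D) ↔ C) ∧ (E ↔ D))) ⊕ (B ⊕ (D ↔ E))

T

Substituting C=F, D=F, B=T, E=F:
D ⊕ C = F ⊕ F = F
D ↔ C = F ↔ F = T
E ⊕ D = F ⊕ F = F
B → (E ⊕ D) = T → F = F
(D ↔ C) ⊕ (B → (E ⊕ D)) = T ⊕ F = T
(D ⊕ C) ⊕ ((D ↔ C) ⊕ (B → (E ⊕ D))) = F ⊕ T = T
E ⊕ D = F ⊕ F = F
(E ⊕ D) ↔ C = F ↔ F = T
E ↔ D = F ↔ F = T
((E ⊕ D) ↔ C) ∧ (E ↔ D) = T ∧ T = T
((D ⊕ C) ⊕ ((D ↔ C) ⊕ (B → (E ⊕ D)))) → (((E ⊕ D) ↔ C) ∧ (E ↔ D)) = T → T = T
D ↔ E = F ↔ F = T
B ⊕ (D ↔ E) = T ⊕ T = F
(((D ⊕ C) ⊕ ((D ↔ C) ⊕ (B → (E ⊕ D)))) → (((E ⊕ D) ↔ C) ∧ (E ↔ D))) ⊕ (B ⊕ (D ↔ E)) = T ⊕ F = T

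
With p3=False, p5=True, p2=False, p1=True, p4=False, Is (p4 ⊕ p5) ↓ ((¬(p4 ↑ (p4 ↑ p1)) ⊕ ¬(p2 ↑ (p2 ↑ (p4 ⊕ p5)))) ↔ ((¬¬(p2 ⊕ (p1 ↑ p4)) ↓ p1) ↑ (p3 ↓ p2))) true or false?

False

p4 ⊕ p5 = False ⊕ True = True
p4 ↑ p1 = False ↑ True = True
p4 ↑ (p4 ↑ p1) = False ↑ True = True
¬(p4 ↑ (p4 ↑ p1)) = ¬True = False
p4 ⊕ p5 = False ⊕ True = True
p2 ↑ (p4 ⊕ p5) = False ↑ True = True
p2 ↑ (p2 ↑ (p4 ⊕ p5)) = False ↑ True = True
¬(p2 ↑ (p2 ↑ (p4 ⊕ p5))) = ¬True = False
¬(p4 ↑ (p4 ↑ p1)) ⊕ ¬(p2 ↑ (p2 ↑ (p4 ⊕ p5))) = False ⊕ False = False
p1 ↑ p4 = True ↑ False = True
p2 ⊕ (p1 ↑ p4) = False ⊕ True = True
¬(p2 ⊕ (p1 ↑ p4)) = ¬True = False
¬¬(p2 ⊕ (p1 ↑ p4)) = ¬False = True
¬¬(p2 ⊕ (p1 ↑ p4)) ↓ p1 = True ↓ True = False
p3 ↓ p2 = False ↓ False = True
(¬¬(p2 ⊕ (p1 ↑ p4)) ↓ p1) ↑ (p3 ↓ p2) = False ↑ True = True
(¬(p4 ↑ (p4 ↑ p1)) ⊕ ¬(p2 ↑ (p2 ↑ (p4 ⊕ p5)))) ↔ ((¬¬(p2 ⊕ (p1 ↑ p4)) ↓ p1) ↑ (p3 ↓ p2)) = False ↔ True = False
(p4 ⊕ p5) ↓ ((¬(p4 ↑ (p4 ↑ p1)) ⊕ ¬(p2 ↑ (p2 ↑ (p4 ⊕ p5)))) ↔ ((¬¬(p2 ⊕ (p1 ↑ p4)) ↓ p1) ↑ (p3 ↓ p2))) = True ↓ False = False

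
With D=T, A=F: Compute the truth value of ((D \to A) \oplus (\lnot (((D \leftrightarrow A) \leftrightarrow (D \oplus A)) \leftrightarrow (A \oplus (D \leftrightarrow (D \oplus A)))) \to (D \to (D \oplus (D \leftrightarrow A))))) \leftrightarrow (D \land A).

D \to A = T \to F = F
D \leftrightarrow A = T \leftrightarrow F = F
D \oplus A = T \oplus F = T
(D \leftrightarrow A) \leftrightarrow (D \oplus A) = F \leftrightarrow T = F
D \oplus A = T \oplus F = T
D \leftrightarrow (D \oplus A) = T \leftrightarrow T = T
A \oplus (D \leftrightarrow (D \oplus A)) = F \oplus T = T
((D \leftrightarrow A) \leftrightarrow (D \oplus A)) \leftrightarrow (A \oplus (D \leftrightarrow (D \oplus A))) = F \leftrightarrow T = F
\lnot (((D \leftrightarrow A) \leftrightarrow (D \oplus A)) \leftrightarrow (A \oplus (D \leftrightarrow (D \oplus A)))) = \lnot F = T
D \leftrightarrow A = T \leftrightarrow F = F
D \oplus (D \leftrightarrow A) = T \oplus F = T
D \to (D \oplus (D \leftrightarrow A)) = T \to T = T
\lnot (((D \leftrightarrow A) \leftrightarrow (D \oplus A)) \leftrightarrow (A \oplus (D \leftrightarrow (D \oplus A)))) \to (D \to (D \oplus (D \leftrightarrow A))) = T \to T = T
(D \to A) \oplus (\lnot (((D \leftrightarrow A) \leftrightarrow (D \oplus A)) \leftrightarrow (A \oplus (D \leftrightarrow (D \oplus A)))) \to (D \to (D \oplus (D \leftrightarrow A)))) = F \oplus T = T
D \land A = T \land F = F
((D \to A) \oplus (\lnot (((D \leftrightarrow A) \leftrightarrow (D \oplus A)) \leftrightarrow (A \oplus (D \leftrightarrow (D \oplus A)))) \to (D \to (D \oplus (D \leftrightarrow A))))) \leftrightarrow (D \land A) = T \leftrightarrow F = F

F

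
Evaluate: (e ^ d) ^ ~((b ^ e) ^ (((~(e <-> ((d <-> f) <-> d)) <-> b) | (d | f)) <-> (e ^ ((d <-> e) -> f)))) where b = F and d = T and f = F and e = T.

Substituting b=F, d=T, f=F, e=T:
e ^ d = T ^ T = F
b ^ e = F ^ T = T
d <-> f = T <-> F = F
(d <-> f) <-> d = F <-> T = F
e <-> ((d <-> f) <-> d) = T <-> F = F
~(e <-> ((d <-> f) <-> d)) = ~F = T
~(e <-> ((d <-> f) <-> d)) <-> b = T <-> F = F
d | f = T | F = T
(~(e <-> ((d <-> f) <-> d)) <-> b) | (d | f) = F | T = T
d <-> e = T <-> T = T
(d <-> e) -> f = T -> F = F
e ^ ((d <-> e) -> f) = T ^ F = T
((~(e <-> ((d <-> f) <-> d)) <-> b) | (d | f)) <-> (e ^ ((d <-> e) -> f)) = T <-> T = T
(b ^ e) ^ (((~(e <-> ((d <-> f) <-> d)) <-> b) | (d | f)) <-> (e ^ ((d <-> e) -> f))) = T ^ T = F
~((b ^ e) ^ (((~(e <-> ((d <-> f) <-> d)) <-> b) | (d | f)) <-> (e ^ ((d <-> e) -> f)))) = ~F = T
(e ^ d) ^ ~((b ^ e) ^ (((~(e <-> ((d <-> f) <-> d)) <-> b) | (d | f)) <-> (e ^ ((d <-> e) -> f)))) = F ^ T = T

T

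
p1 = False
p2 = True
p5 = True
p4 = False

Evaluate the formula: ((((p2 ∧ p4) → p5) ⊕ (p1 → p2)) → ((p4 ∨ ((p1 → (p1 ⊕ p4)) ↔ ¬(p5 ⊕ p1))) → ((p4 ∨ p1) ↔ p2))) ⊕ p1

True

Substituting p1=False, p2=True, p5=True, p4=False:
p2 ∧ p4 = True ∧ False = False
(p2 ∧ p4) → p5 = False → True = True
p1 → p2 = False → True = True
((p2 ∧ p4) → p5) ⊕ (p1 → p2) = True ⊕ True = False
p1 ⊕ p4 = False ⊕ False = False
p1 → (p1 ⊕ p4) = False → False = True
p5 ⊕ p1 = True ⊕ False = True
¬(p5 ⊕ p1) = ¬True = False
(p1 → (p1 ⊕ p4)) ↔ ¬(p5 ⊕ p1) = True ↔ False = False
p4 ∨ ((p1 → (p1 ⊕ p4)) ↔ ¬(p5 ⊕ p1)) = False ∨ False = False
p4 ∨ p1 = False ∨ False = False
(p4 ∨ p1) ↔ p2 = False ↔ True = False
(p4 ∨ ((p1 → (p1 ⊕ p4)) ↔ ¬(p5 ⊕ p1))) → ((p4 ∨ p1) ↔ p2) = False → False = True
(((p2 ∧ p4) → p5) ⊕ (p1 → p2)) → ((p4 ∨ ((p1 → (p1 ⊕ p4)) ↔ ¬(p5 ⊕ p1))) → ((p4 ∨ p1) ↔ p2)) = False → True = True
((((p2 ∧ p4) → p5) ⊕ (p1 → p2)) → ((p4 ∨ ((p1 → (p1 ⊕ p4)) ↔ ¬(p5 ⊕ p1))) → ((p4 ∨ p1) ↔ p2))) ⊕ p1 = True ⊕ False = True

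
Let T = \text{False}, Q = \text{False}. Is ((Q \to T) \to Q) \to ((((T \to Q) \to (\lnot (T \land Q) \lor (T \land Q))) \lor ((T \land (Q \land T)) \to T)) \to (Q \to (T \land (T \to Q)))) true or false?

Q \to T = \text{False} \to \text{False} = \text{True}
(Q \to T) \to Q = \text{True} \to \text{False} = \text{False}
T \to Q = \text{False} \to \text{False} = \text{True}
T \land Q = \text{False} \land \text{False} = \text{False}
\lnot (T \land Q) = \lnot \text{False} = \text{True}
T \land Q = \text{False} \land \text{False} = \text{False}
\lnot (T \land Q) \lor (T \land Q) = \text{True} \lor \text{False} = \text{True}
(T \to Q) \to (\lnot (T \land Q) \lor (T \land Q)) = \text{True} \to \text{True} = \text{True}
Q \land T = \text{False} \land \text{False} = \text{False}
T \land (Q \land T) = \text{False} \land \text{False} = \text{False}
(T \land (Q \land T)) \to T = \text{False} \to \text{False} = \text{True}
((T \to Q) \to (\lnot (T \land Q) \lor (T \land Q))) \lor ((T \land (Q \land T)) \to T) = \text{True} \lor \text{True} = \text{True}
T \to Q = \text{False} \to \text{False} = \text{True}
T \land (T \to Q) = \text{False} \land \text{True} = \text{False}
Q \to (T \land (T \to Q)) = \text{False} \to \text{False} = \text{True}
(((T \to Q) \to (\lnot (T \land Q) \lor (T \land Q))) \lor ((T \land (Q \land T)) \to T)) \to (Q \to (T \land (T \to Q))) = \text{True} \to \text{True} = \text{True}
((Q \to T) \to Q) \to ((((T \to Q) \to (\lnot (T \land Q) \lor (T \land Q))) \lor ((T \land (Q \land T)) \to T)) \to (Q \to (T \land (T \to Q)))) = \text{False} \to \text{True} = \text{True}

\text{True}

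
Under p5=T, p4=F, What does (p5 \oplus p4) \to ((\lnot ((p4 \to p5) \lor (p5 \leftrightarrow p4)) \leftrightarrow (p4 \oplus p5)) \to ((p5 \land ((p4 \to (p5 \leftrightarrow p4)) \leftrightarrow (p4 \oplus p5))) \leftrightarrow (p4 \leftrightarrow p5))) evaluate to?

T

Substituting p5=T, p4=F:
p5 \oplus p4 = T \oplus F = T
p4 \to p5 = F \to T = T
p5 \leftrightarrow p4 = T \leftrightarrow F = F
(p4 \to p5) \lor (p5 \leftrightarrow p4) = T \lor F = T
\lnot ((p4 \to p5) \lor (p5 \leftrightarrow p4)) = \lnot T = F
p4 \oplus p5 = F \oplus T = T
\lnot ((p4 \to p5) \lor (p5 \leftrightarrow p4)) \leftrightarrow (p4 \oplus p5) = F \leftrightarrow T = F
p5 \leftrightarrow p4 = T \leftrightarrow F = F
p4 \to (p5 \leftrightarrow p4) = F \to F = T
p4 \oplus p5 = F \oplus T = T
(p4 \to (p5 \leftrightarrow p4)) \leftrightarrow (p4 \oplus p5) = T \leftrightarrow T = T
p5 \land ((p4 \to (p5 \leftrightarrow p4)) \leftrightarrow (p4 \oplus p5)) = T \land T = T
p4 \leftrightarrow p5 = F \leftrightarrow T = F
(p5 \land ((p4 \to (p5 \leftrightarrow p4)) \leftrightarrow (p4 \oplus p5))) \leftrightarrow (p4 \leftrightarrow p5) = T \leftrightarrow F = F
(\lnot ((p4 \to p5) \lor (p5 \leftrightarrow p4)) \leftrightarrow (p4 \oplus p5)) \to ((p5 \land ((p4 \to (p5 \leftrightarrow p4)) \leftrightarrow (p4 \oplus p5))) \leftrightarrow (p4 \leftrightarrow p5)) = F \to F = T
(p5 \oplus p4) \to ((\lnot ((p4 \to p5) \lor (p5 \leftrightarrow p4)) \leftrightarrow (p4 \oplus p5)) \to ((p5 \land ((p4 \to (p5 \leftrightarrow p4)) \leftrightarrow (p4 \oplus p5))) \leftrightarrow (p4 \leftrightarrow p5))) = T \to T = T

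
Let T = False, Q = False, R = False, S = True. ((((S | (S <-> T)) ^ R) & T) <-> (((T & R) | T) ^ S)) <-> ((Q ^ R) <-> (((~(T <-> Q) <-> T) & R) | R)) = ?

S <-> T = True <-> False = False
S | (S <-> T) = True | False = True
(S | (S <-> T)) ^ R = True ^ False = True
((S | (S <-> T)) ^ R) & T = True & False = False
T & R = False & False = False
(T & R) | T = False | False = False
((T & R) | T) ^ S = False ^ True = True
(((S | (S <-> T)) ^ R) & T) <-> (((T & R) | T) ^ S) = False <-> True = False
Q ^ R = False ^ False = False
T <-> Q = False <-> False = True
~(T <-> Q) = ~True = False
~(T <-> Q) <-> T = False <-> False = True
(~(T <-> Q) <-> T) & R = True & False = False
((~(T <-> Q) <-> T) & R) | R = False | False = False
(Q ^ R) <-> (((~(T <-> Q) <-> T) & R) | R) = False <-> False = True
((((S | (S <-> T)) ^ R) & T) <-> (((T & R) | T) ^ S)) <-> ((Q ^ R) <-> (((~(T <-> Q) <-> T) & R) | R)) = False <-> True = False

False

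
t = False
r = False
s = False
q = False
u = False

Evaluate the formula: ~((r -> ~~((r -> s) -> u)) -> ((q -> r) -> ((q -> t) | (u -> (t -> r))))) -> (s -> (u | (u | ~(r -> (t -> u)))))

True

Substituting t=False, r=False, s=False, q=False, u=False:
r -> s = False -> False = True
(r -> s) -> u = True -> False = False
~((r -> s) -> u) = ~False = True
~~((r -> s) -> u) = ~True = False
r -> ~~((r -> s) -> u) = False -> False = True
q -> r = False -> False = True
q -> t = False -> False = True
t -> r = False -> False = True
u -> (t -> r) = False -> True = True
(q -> t) | (u -> (t -> r)) = True | True = True
(q -> r) -> ((q -> t) | (u -> (t -> r))) = True -> True = True
(r -> ~~((r -> s) -> u)) -> ((q -> r) -> ((q -> t) | (u -> (t -> r)))) = True -> True = True
~((r -> ~~((r -> s) -> u)) -> ((q -> r) -> ((q -> t) | (u -> (t -> r))))) = ~True = False
t -> u = False -> False = True
r -> (t -> u) = False -> True = True
~(r -> (t -> u)) = ~True = False
u | ~(r -> (t -> u)) = False | False = False
u | (u | ~(r -> (t -> u))) = False | False = False
s -> (u | (u | ~(r -> (t -> u)))) = False -> False = True
~((r -> ~~((r -> s) -> u)) -> ((q -> r) -> ((q -> t) | (u -> (t -> r))))) -> (s -> (u | (u | ~(r -> (t -> u))))) = False -> True = True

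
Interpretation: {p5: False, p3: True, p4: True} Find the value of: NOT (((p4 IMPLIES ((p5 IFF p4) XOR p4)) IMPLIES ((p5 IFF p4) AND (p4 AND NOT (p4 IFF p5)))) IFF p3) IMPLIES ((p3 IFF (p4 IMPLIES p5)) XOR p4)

True

p5 IFF p4 = False IFF True = False
(p5 IFF p4) XOR p4 = False XOR True = True
p4 IMPLIES ((p5 IFF p4) XOR p4) = True IMPLIES True = True
p5 IFF p4 = False IFF True = False
p4 IFF p5 = True IFF False = False
NOT (p4 IFF p5) = NOT False = True
p4 AND NOT (p4 IFF p5) = True AND True = True
(p5 IFF p4) AND (p4 AND NOT (p4 IFF p5)) = False AND True = False
(p4 IMPLIES ((p5 IFF p4) XOR p4)) IMPLIES ((p5 IFF p4) AND (p4 AND NOT (p4 IFF p5))) = True IMPLIES False = False
((p4 IMPLIES ((p5 IFF p4) XOR p4)) IMPLIES ((p5 IFF p4) AND (p4 AND NOT (p4 IFF p5)))) IFF p3 = False IFF True = False
NOT (((p4 IMPLIES ((p5 IFF p4) XOR p4)) IMPLIES ((p5 IFF p4) AND (p4 AND NOT (p4 IFF p5)))) IFF p3) = NOT False = True
p4 IMPLIES p5 = True IMPLIES False = False
p3 IFF (p4 IMPLIES p5) = True IFF False = False
(p3 IFF (p4 IMPLIES p5)) XOR p4 = False XOR True = True
NOT (((p4 IMPLIES ((p5 IFF p4) XOR p4)) IMPLIES ((p5 IFF p4) AND (p4 AND NOT (p4 IFF p5)))) IFF p3) IMPLIES ((p3 IFF (p4 IMPLIES p5)) XOR p4) = True IMPLIES True = True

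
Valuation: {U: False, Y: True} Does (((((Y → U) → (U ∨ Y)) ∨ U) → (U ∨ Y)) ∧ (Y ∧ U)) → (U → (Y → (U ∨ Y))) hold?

Substituting U=False, Y=True:
Y → U = True → False = False
U ∨ Y = False ∨ True = True
(Y → U) → (U ∨ Y) = False → True = True
((Y → U) → (U ∨ Y)) ∨ U = True ∨ False = True
U ∨ Y = False ∨ True = True
(((Y → U) → (U ∨ Y)) ∨ U) → (U ∨ Y) = True → True = True
Y ∧ U = True ∧ False = False
((((Y → U) → (U ∨ Y)) ∨ U) → (U ∨ Y)) ∧ (Y ∧ U) = True ∧ False = False
U ∨ Y = False ∨ True = True
Y → (U ∨ Y) = True → True = True
U → (Y → (U ∨ Y)) = False → True = True
(((((Y → U) → (U ∨ Y)) ∨ U) → (U ∨ Y)) ∧ (Y ∧ U)) → (U → (Y → (U ∨ Y))) = False → True = True

True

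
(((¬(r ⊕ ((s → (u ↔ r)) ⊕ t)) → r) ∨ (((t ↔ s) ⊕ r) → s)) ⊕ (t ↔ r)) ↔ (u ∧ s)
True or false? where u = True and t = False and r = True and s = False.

Substituting u=True, t=False, r=True, s=False:
u ↔ r = True ↔ True = True
s → (u ↔ r) = False → True = True
(s → (u ↔ r)) ⊕ t = True ⊕ False = True
r ⊕ ((s → (u ↔ r)) ⊕ t) = True ⊕ True = False
¬(r ⊕ ((s → (u ↔ r)) ⊕ t)) = ¬False = True
¬(r ⊕ ((s → (u ↔ r)) ⊕ t)) → r = True → True = True
t ↔ s = False ↔ False = True
(t ↔ s) ⊕ r = True ⊕ True = False
((t ↔ s) ⊕ r) → s = False → False = True
(¬(r ⊕ ((s → (u ↔ r)) ⊕ t)) → r) ∨ (((t ↔ s) ⊕ r) → s) = True ∨ True = True
t ↔ r = False ↔ True = False
((¬(r ⊕ ((s → (u ↔ r)) ⊕ t)) → r) ∨ (((t ↔ s) ⊕ r) → s)) ⊕ (t ↔ r) = True ⊕ False = True
u ∧ s = True ∧ False = False
(((¬(r ⊕ ((s → (u ↔ r)) ⊕ t)) → r) ∨ (((t ↔ s) ⊕ r) → s)) ⊕ (t ↔ r)) ↔ (u ∧ s) = True ↔ False = False

False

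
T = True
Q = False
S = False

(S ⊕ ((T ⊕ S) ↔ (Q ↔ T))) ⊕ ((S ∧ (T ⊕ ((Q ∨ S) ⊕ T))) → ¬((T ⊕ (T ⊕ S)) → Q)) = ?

Substituting T=True, Q=False, S=False:
T ⊕ S = True ⊕ False = True
Q ↔ T = False ↔ True = False
(T ⊕ S) ↔ (Q ↔ T) = True ↔ False = False
S ⊕ ((T ⊕ S) ↔ (Q ↔ T)) = False ⊕ False = False
Q ∨ S = False ∨ False = False
(Q ∨ S) ⊕ T = False ⊕ True = True
T ⊕ ((Q ∨ S) ⊕ T) = True ⊕ True = False
S ∧ (T ⊕ ((Q ∨ S) ⊕ T)) = False ∧ False = False
T ⊕ S = True ⊕ False = True
T ⊕ (T ⊕ S) = True ⊕ True = False
(T ⊕ (T ⊕ S)) → Q = False → False = True
¬((T ⊕ (T ⊕ S)) → Q) = ¬True = False
(S ∧ (T ⊕ ((Q ∨ S) ⊕ T))) → ¬((T ⊕ (T ⊕ S)) → Q) = False → False = True
(S ⊕ ((T ⊕ S) ↔ (Q ↔ T))) ⊕ ((S ∧ (T ⊕ ((Q ∨ S) ⊕ T))) → ¬((T ⊕ (T ⊕ S)) → Q)) = False ⊕ True = True

True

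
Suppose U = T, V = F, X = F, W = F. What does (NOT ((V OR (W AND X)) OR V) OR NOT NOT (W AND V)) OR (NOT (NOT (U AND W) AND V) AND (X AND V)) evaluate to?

T

W AND X = F AND F = F
V OR (W AND X) = F OR F = F
(V OR (W AND X)) OR V = F OR F = F
NOT ((V OR (W AND X)) OR V) = NOT F = T
W AND V = F AND F = F
NOT (W AND V) = NOT F = T
NOT NOT (W AND V) = NOT T = F
NOT ((V OR (W AND X)) OR V) OR NOT NOT (W AND V) = T OR F = T
U AND W = T AND F = F
NOT (U AND W) = NOT F = T
NOT (U AND W) AND V = T AND F = F
NOT (NOT (U AND W) AND V) = NOT F = T
X AND V = F AND F = F
NOT (NOT (U AND W) AND V) AND (X AND V) = T AND F = F
(NOT ((V OR (W AND X)) OR V) OR NOT NOT (W AND V)) OR (NOT (NOT (U AND W) AND V) AND (X AND V)) = T OR F = T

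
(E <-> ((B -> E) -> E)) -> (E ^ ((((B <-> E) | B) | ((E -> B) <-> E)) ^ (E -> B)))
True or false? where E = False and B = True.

True

B -> E = True -> False = False
(B -> E) -> E = False -> False = True
E <-> ((B -> E) -> E) = False <-> True = False
B <-> E = True <-> False = False
(B <-> E) | B = False | True = True
E -> B = False -> True = True
(E -> B) <-> E = True <-> False = False
((B <-> E) | B) | ((E -> B) <-> E) = True | False = True
E -> B = False -> True = True
(((B <-> E) | B) | ((E -> B) <-> E)) ^ (E -> B) = True ^ True = False
E ^ ((((B <-> E) | B) | ((E -> B) <-> E)) ^ (E -> B)) = False ^ False = False
(E <-> ((B -> E) -> E)) -> (E ^ ((((B <-> E) | B) | ((E -> B) <-> E)) ^ (E -> B))) = False -> False = True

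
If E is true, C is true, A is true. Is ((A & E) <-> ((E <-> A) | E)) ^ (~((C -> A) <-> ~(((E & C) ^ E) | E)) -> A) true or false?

False

A & E = True & True = True
E <-> A = True <-> True = True
(E <-> A) | E = True | True = True
(A & E) <-> ((E <-> A) | E) = True <-> True = True
C -> A = True -> True = True
E & C = True & True = True
(E & C) ^ E = True ^ True = False
((E & C) ^ E) | E = False | True = True
~(((E & C) ^ E) | E) = ~True = False
(C -> A) <-> ~(((E & C) ^ E) | E) = True <-> False = False
~((C -> A) <-> ~(((E & C) ^ E) | E)) = ~False = True
~((C -> A) <-> ~(((E & C) ^ E) | E)) -> A = True -> True = True
((A & E) <-> ((E <-> A) | E)) ^ (~((C -> A) <-> ~(((E & C) ^ E) | E)) -> A) = True ^ True = False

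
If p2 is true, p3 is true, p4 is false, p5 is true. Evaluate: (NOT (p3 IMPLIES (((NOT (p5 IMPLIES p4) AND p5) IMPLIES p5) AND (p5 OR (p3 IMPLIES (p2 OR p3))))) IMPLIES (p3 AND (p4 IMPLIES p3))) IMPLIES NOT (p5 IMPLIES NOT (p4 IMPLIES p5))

T

p5 IMPLIES p4 = T IMPLIES F = F
NOT (p5 IMPLIES p4) = NOT F = T
NOT (p5 IMPLIES p4) AND p5 = T AND T = T
(NOT (p5 IMPLIES p4) AND p5) IMPLIES p5 = T IMPLIES T = T
p2 OR p3 = T OR T = T
p3 IMPLIES (p2 OR p3) = T IMPLIES T = T
p5 OR (p3 IMPLIES (p2 OR p3)) = T OR T = T
((NOT (p5 IMPLIES p4) AND p5) IMPLIES p5) AND (p5 OR (p3 IMPLIES (p2 OR p3))) = T AND T = T
p3 IMPLIES (((NOT (p5 IMPLIES p4) AND p5) IMPLIES p5) AND (p5 OR (p3 IMPLIES (p2 OR p3)))) = T IMPLIES T = T
NOT (p3 IMPLIES (((NOT (p5 IMPLIES p4) AND p5) IMPLIES p5) AND (p5 OR (p3 IMPLIES (p2 OR p3))))) = NOT T = F
p4 IMPLIES p3 = F IMPLIES T = T
p3 AND (p4 IMPLIES p3) = T AND T = T
NOT (p3 IMPLIES (((NOT (p5 IMPLIES p4) AND p5) IMPLIES p5) AND (p5 OR (p3 IMPLIES (p2 OR p3))))) IMPLIES (p3 AND (p4 IMPLIES p3)) = F IMPLIES T = T
p4 IMPLIES p5 = F IMPLIES T = T
NOT (p4 IMPLIES p5) = NOT T = F
p5 IMPLIES NOT (p4 IMPLIES p5) = T IMPLIES F = F
NOT (p5 IMPLIES NOT (p4 IMPLIES p5)) = NOT F = T
(NOT (p3 IMPLIES (((NOT (p5 IMPLIES p4) AND p5) IMPLIES p5) AND (p5 OR (p3 IMPLIES (p2 OR p3))))) IMPLIES (p3 AND (p4 IMPLIES p3))) IMPLIES NOT (p5 IMPLIES NOT (p4 IMPLIES p5)) = T IMPLIES T = T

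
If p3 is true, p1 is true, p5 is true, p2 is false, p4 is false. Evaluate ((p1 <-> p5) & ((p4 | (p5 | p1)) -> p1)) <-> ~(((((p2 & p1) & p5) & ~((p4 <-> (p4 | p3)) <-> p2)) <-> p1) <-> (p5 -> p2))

p1 <-> p5 = 1 <-> 1 = 1
p5 | p1 = 1 | 1 = 1
p4 | (p5 | p1) = 0 | 1 = 1
(p4 | (p5 | p1)) -> p1 = 1 -> 1 = 1
(p1 <-> p5) & ((p4 | (p5 | p1)) -> p1) = 1 & 1 = 1
p2 & p1 = 0 & 1 = 0
(p2 & p1) & p5 = 0 & 1 = 0
p4 | p3 = 0 | 1 = 1
p4 <-> (p4 | p3) = 0 <-> 1 = 0
(p4 <-> (p4 | p3)) <-> p2 = 0 <-> 0 = 1
~((p4 <-> (p4 | p3)) <-> p2) = ~1 = 0
((p2 & p1) & p5) & ~((p4 <-> (p4 | p3)) <-> p2) = 0 & 0 = 0
(((p2 & p1) & p5) & ~((p4 <-> (p4 | p3)) <-> p2)) <-> p1 = 0 <-> 1 = 0
p5 -> p2 = 1 -> 0 = 0
((((p2 & p1) & p5) & ~((p4 <-> (p4 | p3)) <-> p2)) <-> p1) <-> (p5 -> p2) = 0 <-> 0 = 1
~(((((p2 & p1) & p5) & ~((p4 <-> (p4 | p3)) <-> p2)) <-> p1) <-> (p5 -> p2)) = ~1 = 0
((p1 <-> p5) & ((p4 | (p5 | p1)) -> p1)) <-> ~(((((p2 & p1) & p5) & ~((p4 <-> (p4 | p3)) <-> p2)) <-> p1) <-> (p5 -> p2)) = 1 <-> 0 = 0

0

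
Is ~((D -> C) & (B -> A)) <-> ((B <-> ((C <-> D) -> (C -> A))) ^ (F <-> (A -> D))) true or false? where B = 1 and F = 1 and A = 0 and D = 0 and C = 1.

D -> C = 0 -> 1 = 1
B -> A = 1 -> 0 = 0
(D -> C) & (B -> A) = 1 & 0 = 0
~((D -> C) & (B -> A)) = ~0 = 1
C <-> D = 1 <-> 0 = 0
C -> A = 1 -> 0 = 0
(C <-> D) -> (C -> A) = 0 -> 0 = 1
B <-> ((C <-> D) -> (C -> A)) = 1 <-> 1 = 1
A -> D = 0 -> 0 = 1
F <-> (A -> D) = 1 <-> 1 = 1
(B <-> ((C <-> D) -> (C -> A))) ^ (F <-> (A -> D)) = 1 ^ 1 = 0
~((D -> C) & (B -> A)) <-> ((B <-> ((C <-> D) -> (C -> A))) ^ (F <-> (A -> D))) = 1 <-> 0 = 0

0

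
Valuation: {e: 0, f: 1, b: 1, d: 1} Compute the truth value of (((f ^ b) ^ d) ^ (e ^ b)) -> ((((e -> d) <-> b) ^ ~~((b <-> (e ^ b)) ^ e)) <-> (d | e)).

1

f ^ b = 1 ^ 1 = 0
(f ^ b) ^ d = 0 ^ 1 = 1
e ^ b = 0 ^ 1 = 1
((f ^ b) ^ d) ^ (e ^ b) = 1 ^ 1 = 0
e -> d = 0 -> 1 = 1
(e -> d) <-> b = 1 <-> 1 = 1
e ^ b = 0 ^ 1 = 1
b <-> (e ^ b) = 1 <-> 1 = 1
(b <-> (e ^ b)) ^ e = 1 ^ 0 = 1
~((b <-> (e ^ b)) ^ e) = ~1 = 0
~~((b <-> (e ^ b)) ^ e) = ~0 = 1
((e -> d) <-> b) ^ ~~((b <-> (e ^ b)) ^ e) = 1 ^ 1 = 0
d | e = 1 | 0 = 1
(((e -> d) <-> b) ^ ~~((b <-> (e ^ b)) ^ e)) <-> (d | e) = 0 <-> 1 = 0
(((f ^ b) ^ d) ^ (e ^ b)) -> ((((e -> d) <-> b) ^ ~~((b <-> (e ^ b)) ^ e)) <-> (d | e)) = 0 -> 0 = 1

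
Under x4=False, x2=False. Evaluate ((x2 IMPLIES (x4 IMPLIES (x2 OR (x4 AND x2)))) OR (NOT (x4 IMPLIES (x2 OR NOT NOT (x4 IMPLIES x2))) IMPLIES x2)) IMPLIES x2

False

x4 AND x2 = False AND False = False
x2 OR (x4 AND x2) = False OR False = False
x4 IMPLIES (x2 OR (x4 AND x2)) = False IMPLIES False = True
x2 IMPLIES (x4 IMPLIES (x2 OR (x4 AND x2))) = False IMPLIES True = True
x4 IMPLIES x2 = False IMPLIES False = True
NOT (x4 IMPLIES x2) = NOT True = False
NOT NOT (x4 IMPLIES x2) = NOT False = True
x2 OR NOT NOT (x4 IMPLIES x2) = False OR True = True
x4 IMPLIES (x2 OR NOT NOT (x4 IMPLIES x2)) = False IMPLIES True = True
NOT (x4 IMPLIES (x2 OR NOT NOT (x4 IMPLIES x2))) = NOT True = False
NOT (x4 IMPLIES (x2 OR NOT NOT (x4 IMPLIES x2))) IMPLIES x2 = False IMPLIES False = True
(x2 IMPLIES (x4 IMPLIES (x2 OR (x4 AND x2)))) OR (NOT (x4 IMPLIES (x2 OR NOT NOT (x4 IMPLIES x2))) IMPLIES x2) = True OR True = True
((x2 IMPLIES (x4 IMPLIES (x2 OR (x4 AND x2)))) OR (NOT (x4 IMPLIES (x2 OR NOT NOT (x4 IMPLIES x2))) IMPLIES x2)) IMPLIES x2 = True IMPLIES False = False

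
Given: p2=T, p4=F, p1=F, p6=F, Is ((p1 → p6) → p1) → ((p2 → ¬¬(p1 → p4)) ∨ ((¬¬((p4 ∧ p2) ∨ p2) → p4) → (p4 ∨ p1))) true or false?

T

p1 → p6 = F → F = T
(p1 → p6) → p1 = T → F = F
p1 → p4 = F → F = T
¬(p1 → p4) = ¬T = F
¬¬(p1 → p4) = ¬F = T
p2 → ¬¬(p1 → p4) = T → T = T
p4 ∧ p2 = F ∧ T = F
(p4 ∧ p2) ∨ p2 = F ∨ T = T
¬((p4 ∧ p2) ∨ p2) = ¬T = F
¬¬((p4 ∧ p2) ∨ p2) = ¬F = T
¬¬((p4 ∧ p2) ∨ p2) → p4 = T → F = F
p4 ∨ p1 = F ∨ F = F
(¬¬((p4 ∧ p2) ∨ p2) → p4) → (p4 ∨ p1) = F → F = T
(p2 → ¬¬(p1 → p4)) ∨ ((¬¬((p4 ∧ p2) ∨ p2) → p4) → (p4 ∨ p1)) = T ∨ T = T
((p1 → p6) → p1) → ((p2 → ¬¬(p1 → p4)) ∨ ((¬¬((p4 ∧ p2) ∨ p2) → p4) → (p4 ∨ p1))) = F → T = T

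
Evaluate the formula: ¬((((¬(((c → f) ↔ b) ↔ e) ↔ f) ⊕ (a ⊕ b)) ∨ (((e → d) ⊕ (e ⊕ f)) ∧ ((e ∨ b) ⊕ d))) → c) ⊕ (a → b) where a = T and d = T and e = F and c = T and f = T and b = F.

c → f = T → T = T
(c → f) ↔ b = T ↔ F = F
((c → f) ↔ b) ↔ e = F ↔ F = T
¬(((c → f) ↔ b) ↔ e) = ¬T = F
¬(((c → f) ↔ b) ↔ e) ↔ f = F ↔ T = F
a ⊕ b = T ⊕ F = T
(¬(((c → f) ↔ b) ↔ e) ↔ f) ⊕ (a ⊕ b) = F ⊕ T = T
e → d = F → T = T
e ⊕ f = F ⊕ T = T
(e → d) ⊕ (e ⊕ f) = T ⊕ T = F
e ∨ b = F ∨ F = F
(e ∨ b) ⊕ d = F ⊕ T = T
((e → d) ⊕ (e ⊕ f)) ∧ ((e ∨ b) ⊕ d) = F ∧ T = F
((¬(((c → f) ↔ b) ↔ e) ↔ f) ⊕ (a ⊕ b)) ∨ (((e → d) ⊕ (e ⊕ f)) ∧ ((e ∨ b) ⊕ d)) = T ∨ F = T
(((¬(((c → f) ↔ b) ↔ e) ↔ f) ⊕ (a ⊕ b)) ∨ (((e → d) ⊕ (e ⊕ f)) ∧ ((e ∨ b) ⊕ d))) → c = T → T = T
¬((((¬(((c → f) ↔ b) ↔ e) ↔ f) ⊕ (a ⊕ b)) ∨ (((e → d) ⊕ (e ⊕ f)) ∧ ((e ∨ b) ⊕ d))) → c) = ¬T = F
a → b = T → F = F
¬((((¬(((c → f) ↔ b) ↔ e) ↔ f) ⊕ (a ⊕ b)) ∨ (((e → d) ⊕ (e ⊕ f)) ∧ ((e ∨ b) ⊕ d))) → c) ⊕ (a → b) = F ⊕ F = F

F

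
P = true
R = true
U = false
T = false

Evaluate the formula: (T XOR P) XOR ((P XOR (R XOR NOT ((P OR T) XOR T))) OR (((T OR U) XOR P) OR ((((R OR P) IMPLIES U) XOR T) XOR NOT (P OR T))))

false

T XOR P = false XOR true = true
P OR T = true OR false = true
(P OR T) XOR T = true XOR false = true
NOT ((P OR T) XOR T) = NOT true = false
R XOR NOT ((P OR T) XOR T) = true XOR false = true
P XOR (R XOR NOT ((P OR T) XOR T)) = true XOR true = false
T OR U = false OR false = false
(T OR U) XOR P = false XOR true = true
R OR P = true OR true = true
(R OR P) IMPLIES U = true IMPLIES false = false
((R OR P) IMPLIES U) XOR T = false XOR false = false
P OR T = true OR false = true
NOT (P OR T) = NOT true = false
(((R OR P) IMPLIES U) XOR T) XOR NOT (P OR T) = false XOR false = false
((T OR U) XOR P) OR ((((R OR P) IMPLIES U) XOR T) XOR NOT (P OR T)) = true OR false = true
(P XOR (R XOR NOT ((P OR T) XOR T))) OR (((T OR U) XOR P) OR ((((R OR P) IMPLIES U) XOR T) XOR NOT (P OR T))) = false OR true = true
(T XOR P) XOR ((P XOR (R XOR NOT ((P OR T) XOR T))) OR (((T OR U) XOR P) OR ((((R OR P) IMPLIES U) XOR T) XOR NOT (P OR T)))) = true XOR true = false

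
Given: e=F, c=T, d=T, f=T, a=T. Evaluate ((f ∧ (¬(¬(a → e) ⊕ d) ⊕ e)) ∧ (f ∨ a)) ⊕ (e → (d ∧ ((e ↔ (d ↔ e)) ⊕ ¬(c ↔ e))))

F

Substituting e=F, c=T, d=T, f=T, a=T:
a → e = T → F = F
¬(a → e) = ¬F = T
¬(a → e) ⊕ d = T ⊕ T = F
¬(¬(a → e) ⊕ d) = ¬F = T
¬(¬(a → e) ⊕ d) ⊕ e = T ⊕ F = T
f ∧ (¬(¬(a → e) ⊕ d) ⊕ e) = T ∧ T = T
f ∨ a = T ∨ T = T
(f ∧ (¬(¬(a → e) ⊕ d) ⊕ e)) ∧ (f ∨ a) = T ∧ T = T
d ↔ e = T ↔ F = F
e ↔ (d ↔ e) = F ↔ F = T
c ↔ e = T ↔ F = F
¬(c ↔ e) = ¬F = T
(e ↔ (d ↔ e)) ⊕ ¬(c ↔ e) = T ⊕ T = F
d ∧ ((e ↔ (d ↔ e)) ⊕ ¬(c ↔ e)) = T ∧ F = F
e → (d ∧ ((e ↔ (d ↔ e)) ⊕ ¬(c ↔ e))) = F → F = T
((f ∧ (¬(¬(a → e) ⊕ d) ⊕ e)) ∧ (f ∨ a)) ⊕ (e → (d ∧ ((e ↔ (d ↔ e)) ⊕ ¬(c ↔ e)))) = T ⊕ T = F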